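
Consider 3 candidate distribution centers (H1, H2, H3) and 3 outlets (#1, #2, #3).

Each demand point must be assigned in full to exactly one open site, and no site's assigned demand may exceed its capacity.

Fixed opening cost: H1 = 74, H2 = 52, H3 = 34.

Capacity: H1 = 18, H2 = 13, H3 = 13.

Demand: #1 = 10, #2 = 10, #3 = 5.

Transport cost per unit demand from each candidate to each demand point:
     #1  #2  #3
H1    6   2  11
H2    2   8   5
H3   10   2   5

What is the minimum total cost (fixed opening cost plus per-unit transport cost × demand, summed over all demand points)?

Open {H1, H2}; cheapest assignment that respects the capacities:
  H1 (cap 18, load 15): #2, #3 — cost 10×2 + 5×11 = 75
  H2 (cap 13, load 10): #1 — cost 10×2 = 20
  Shipping 95, fixed 126 → total 221.
  Any other capacity-feasible assignment to {H1, H2} ships for at least 95.
Compare {H1, H2, H3}: its best feasible assignment gives total 225.
Compare {H1, H3}: its best feasible assignment gives total 243.
Every other set of open sites that can feasibly serve all demand totals ≥ 225 even under its best assignment. Minimum: 221.

221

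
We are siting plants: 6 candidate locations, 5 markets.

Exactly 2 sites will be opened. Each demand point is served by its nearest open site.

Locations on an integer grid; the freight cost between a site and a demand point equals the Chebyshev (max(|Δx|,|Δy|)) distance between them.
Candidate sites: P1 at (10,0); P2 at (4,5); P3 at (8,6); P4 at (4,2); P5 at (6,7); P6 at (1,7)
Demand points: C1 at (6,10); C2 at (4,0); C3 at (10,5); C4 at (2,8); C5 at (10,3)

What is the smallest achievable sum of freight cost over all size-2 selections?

16

Open {P3, P6}.
  C1→P3 4, C2→P3 6, C3→P3 2, C4→P6 1, C5→P3 3  ⇒ total 16.
Compare {P2, P3}: total 17.
Compare {P3, P4}: total 17.
No size-2 selection does better; minimum is 16.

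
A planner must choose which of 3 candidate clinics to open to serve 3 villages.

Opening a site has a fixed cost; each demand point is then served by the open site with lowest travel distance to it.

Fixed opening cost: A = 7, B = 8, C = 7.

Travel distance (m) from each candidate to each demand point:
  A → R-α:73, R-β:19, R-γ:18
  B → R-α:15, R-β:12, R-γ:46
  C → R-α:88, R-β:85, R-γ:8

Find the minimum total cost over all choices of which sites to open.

50

Open {B, C}: assign each demand point to its cheapest open site.
  R-α→B 15, R-β→B 12, R-γ→C 8
  travel distance 35, fixed 15 → total 50.
Compare {A, B, C}: travel distance 35 + fixed 22 = 57.
Compare {A, B}: travel distance 45 + fixed 15 = 60.
Compare {B}: travel distance 73 + fixed 8 = 81.
All other subsets cost ≥ 57. Minimum total cost: 50.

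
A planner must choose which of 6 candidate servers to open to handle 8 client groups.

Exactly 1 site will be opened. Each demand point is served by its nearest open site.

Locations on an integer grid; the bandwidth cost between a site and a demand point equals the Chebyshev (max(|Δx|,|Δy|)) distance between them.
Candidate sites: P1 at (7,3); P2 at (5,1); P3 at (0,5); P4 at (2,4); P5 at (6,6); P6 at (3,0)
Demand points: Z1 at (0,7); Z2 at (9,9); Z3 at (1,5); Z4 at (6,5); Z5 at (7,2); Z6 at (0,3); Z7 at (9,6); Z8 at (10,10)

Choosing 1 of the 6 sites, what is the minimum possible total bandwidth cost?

Open {P5}.
  Z1→P5 6, Z2→P5 3, Z3→P5 5, Z4→P5 1, Z5→P5 4, Z6→P5 6, Z7→P5 3, Z8→P5 4  ⇒ total 32.
Compare {P4}: total 37.
Compare {P1}: total 39.
No size-1 selection does better; minimum is 32.

32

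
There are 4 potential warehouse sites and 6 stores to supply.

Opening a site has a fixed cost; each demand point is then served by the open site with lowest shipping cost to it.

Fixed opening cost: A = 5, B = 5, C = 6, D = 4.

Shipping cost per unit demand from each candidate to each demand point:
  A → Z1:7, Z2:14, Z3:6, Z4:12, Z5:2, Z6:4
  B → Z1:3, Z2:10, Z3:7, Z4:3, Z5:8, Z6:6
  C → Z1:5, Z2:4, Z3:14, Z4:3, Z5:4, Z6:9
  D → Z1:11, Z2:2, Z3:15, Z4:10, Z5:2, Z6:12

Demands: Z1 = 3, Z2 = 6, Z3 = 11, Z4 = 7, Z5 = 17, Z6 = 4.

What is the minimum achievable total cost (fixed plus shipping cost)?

172

Open {A, B, D}: assign each demand point to its cheapest open site.
  Z1→B 3×3=9, Z2→D 6×2=12, Z3→A 11×6=66, Z4→B 7×3=21, Z5→A 17×2=34, Z6→A 4×4=16
  shipping cost 158, fixed 14 → total 172.
Compare {A, B, C, D}: shipping cost 158 + fixed 20 = 178.
Compare {A, C, D}: shipping cost 164 + fixed 15 = 179.
Compare {B, D}: shipping cost 177 + fixed 9 = 186.
All other subsets cost ≥ 178. Minimum total cost: 172.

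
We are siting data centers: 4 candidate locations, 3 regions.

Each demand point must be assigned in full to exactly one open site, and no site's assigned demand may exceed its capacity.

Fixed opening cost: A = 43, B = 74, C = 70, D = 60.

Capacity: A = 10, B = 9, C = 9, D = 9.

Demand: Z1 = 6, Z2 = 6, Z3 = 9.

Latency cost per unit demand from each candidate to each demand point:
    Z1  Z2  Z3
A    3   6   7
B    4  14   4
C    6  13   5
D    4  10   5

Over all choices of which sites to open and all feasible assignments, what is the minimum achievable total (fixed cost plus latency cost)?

Open {A, B, D}; cheapest assignment that respects the capacities:
  A (cap 10, load 6): Z2 — cost 6×6 = 36
  B (cap 9, load 9): Z3 — cost 9×4 = 36
  D (cap 9, load 6): Z1 — cost 6×4 = 24
  Shipping 96, fixed 177 → total 273.
  Any other capacity-feasible assignment to {A, B, D} ships for at least 96.
Compare {A, C, D}: its best feasible assignment gives total 278.
Compare {A, B, C}: its best feasible assignment gives total 292.
Every other set of open sites that can feasibly serve all demand totals ≥ 278 even under its best assignment. Minimum: 273.

273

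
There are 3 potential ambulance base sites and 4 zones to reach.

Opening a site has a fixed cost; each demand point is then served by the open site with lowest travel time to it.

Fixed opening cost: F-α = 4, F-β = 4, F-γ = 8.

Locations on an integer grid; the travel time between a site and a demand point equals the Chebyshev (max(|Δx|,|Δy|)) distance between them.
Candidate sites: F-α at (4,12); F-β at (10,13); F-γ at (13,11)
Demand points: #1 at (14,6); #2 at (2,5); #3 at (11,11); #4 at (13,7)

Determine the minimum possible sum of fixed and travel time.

27

Open {F-β}: assign each demand point to its cheapest open site.
  #1→F-β 7, #2→F-β 8, #3→F-β 2, #4→F-β 6
  travel time 23, fixed 4 → total 27.
Compare {F-γ}: travel time 22 + fixed 8 = 30.
Compare {F-α, F-β}: travel time 22 + fixed 8 = 30.
Compare {F-α, F-γ}: travel time 18 + fixed 12 = 30.
All other subsets cost ≥ 30. Minimum total cost: 27.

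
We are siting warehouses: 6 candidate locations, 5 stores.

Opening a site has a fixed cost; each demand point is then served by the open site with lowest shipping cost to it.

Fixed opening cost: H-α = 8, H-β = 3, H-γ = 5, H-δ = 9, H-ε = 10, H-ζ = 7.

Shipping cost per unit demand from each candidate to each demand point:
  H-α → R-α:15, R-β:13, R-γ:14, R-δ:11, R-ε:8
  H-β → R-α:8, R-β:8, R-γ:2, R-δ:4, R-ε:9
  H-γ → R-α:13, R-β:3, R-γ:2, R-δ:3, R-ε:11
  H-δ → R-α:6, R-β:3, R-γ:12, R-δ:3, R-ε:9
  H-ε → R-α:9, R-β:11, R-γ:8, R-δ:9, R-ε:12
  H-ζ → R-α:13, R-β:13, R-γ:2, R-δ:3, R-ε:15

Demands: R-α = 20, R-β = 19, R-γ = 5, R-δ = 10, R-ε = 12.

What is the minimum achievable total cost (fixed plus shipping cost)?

Open {H-α, H-β, H-δ}: assign each demand point to its cheapest open site.
  R-α→H-δ 20×6=120, R-β→H-δ 19×3=57, R-γ→H-β 5×2=10, R-δ→H-δ 10×3=30, R-ε→H-α 12×8=96
  shipping cost 313, fixed 20 → total 333.
Compare {H-α, H-γ, H-δ}: shipping cost 313 + fixed 22 = 335.
Compare {H-β, H-δ}: shipping cost 325 + fixed 12 = 337.
Compare {H-α, H-δ, H-ζ}: shipping cost 313 + fixed 24 = 337.
All other subsets cost ≥ 335. Minimum total cost: 333.

333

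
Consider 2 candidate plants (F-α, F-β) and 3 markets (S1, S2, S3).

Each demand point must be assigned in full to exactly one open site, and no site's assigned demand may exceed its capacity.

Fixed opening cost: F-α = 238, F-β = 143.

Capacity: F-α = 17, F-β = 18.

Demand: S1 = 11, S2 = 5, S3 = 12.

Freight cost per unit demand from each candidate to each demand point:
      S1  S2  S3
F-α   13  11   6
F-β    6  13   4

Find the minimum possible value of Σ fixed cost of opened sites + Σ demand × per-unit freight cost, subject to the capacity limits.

574

Open {F-α, F-β}; cheapest assignment that respects the capacities:
  F-α (cap 17, load 17): S2, S3 — cost 5×11 + 12×6 = 127
  F-β (cap 18, load 11): S1 — cost 11×6 = 66
  Shipping 193, fixed 381 → total 574.
  Any other capacity-feasible assignment to {F-α, F-β} ships for at least 193.
Total demand is 28 and no other set of sites has combined capacity ≥ 28, so {F-α, F-β} is the only feasible choice of open sites. Minimum: 574.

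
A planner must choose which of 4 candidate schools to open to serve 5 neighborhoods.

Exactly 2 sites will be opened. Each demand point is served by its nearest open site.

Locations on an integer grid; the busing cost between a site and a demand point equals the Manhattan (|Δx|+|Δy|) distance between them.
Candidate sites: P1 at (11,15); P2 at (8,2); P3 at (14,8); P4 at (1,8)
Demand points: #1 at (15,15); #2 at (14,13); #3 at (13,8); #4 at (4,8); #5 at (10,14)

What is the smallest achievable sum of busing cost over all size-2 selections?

Open {P1, P3}.
  #1→P1 4, #2→P1 5, #3→P3 1, #4→P3 10, #5→P1 2  ⇒ total 22.
Compare {P1, P4}: total 23.
Compare {P3, P4}: total 27.
No size-2 selection does better; minimum is 22.

22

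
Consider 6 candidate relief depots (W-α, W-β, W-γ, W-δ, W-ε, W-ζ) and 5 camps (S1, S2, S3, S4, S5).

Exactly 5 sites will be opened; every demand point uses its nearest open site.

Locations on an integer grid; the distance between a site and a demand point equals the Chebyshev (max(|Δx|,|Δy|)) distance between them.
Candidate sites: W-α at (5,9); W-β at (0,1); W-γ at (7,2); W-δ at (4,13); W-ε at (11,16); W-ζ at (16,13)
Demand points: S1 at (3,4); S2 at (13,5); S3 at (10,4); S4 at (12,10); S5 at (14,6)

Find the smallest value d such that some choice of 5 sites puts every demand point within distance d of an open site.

7

Open {W-α, W-β, W-γ, W-δ, W-ε}.
  Farthest demand point is S5 at distance 7 (to W-γ); all others are ≤ 7.
With {W-α, W-β, W-γ, W-δ, W-ζ} the worst case is 7.
With {W-α, W-β, W-γ, W-ε, W-ζ} the worst case is 7.
No size-5 selection achieves below 7.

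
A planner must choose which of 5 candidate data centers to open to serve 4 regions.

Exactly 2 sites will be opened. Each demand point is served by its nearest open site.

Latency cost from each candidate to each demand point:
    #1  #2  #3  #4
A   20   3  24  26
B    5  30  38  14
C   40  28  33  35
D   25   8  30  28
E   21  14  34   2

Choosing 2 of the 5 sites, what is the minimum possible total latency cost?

46

Open {A, B}.
  #1→B 5, #2→A 3, #3→A 24, #4→B 14  ⇒ total 46.
Compare {A, E}: total 49.
Compare {B, E}: total 55.
No size-2 selection does better; minimum is 46.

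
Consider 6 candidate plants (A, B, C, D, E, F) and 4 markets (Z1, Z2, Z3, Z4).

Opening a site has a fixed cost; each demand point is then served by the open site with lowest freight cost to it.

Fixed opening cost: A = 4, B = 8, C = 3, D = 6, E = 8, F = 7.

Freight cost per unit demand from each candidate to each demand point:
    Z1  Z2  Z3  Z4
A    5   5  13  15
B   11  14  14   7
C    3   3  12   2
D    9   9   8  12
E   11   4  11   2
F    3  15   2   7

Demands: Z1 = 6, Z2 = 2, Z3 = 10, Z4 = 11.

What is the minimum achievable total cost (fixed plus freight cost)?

76

Open {C, F}: assign each demand point to its cheapest open site.
  Z1→C 6×3=18, Z2→C 2×3=6, Z3→F 10×2=20, Z4→C 11×2=22
  freight cost 66, fixed 10 → total 76.
Compare {A, C, F}: freight cost 66 + fixed 14 = 80.
Compare {C, D, F}: freight cost 66 + fixed 16 = 82.
Compare {E, F}: freight cost 68 + fixed 15 = 83.
All other subsets cost ≥ 80. Minimum total cost: 76.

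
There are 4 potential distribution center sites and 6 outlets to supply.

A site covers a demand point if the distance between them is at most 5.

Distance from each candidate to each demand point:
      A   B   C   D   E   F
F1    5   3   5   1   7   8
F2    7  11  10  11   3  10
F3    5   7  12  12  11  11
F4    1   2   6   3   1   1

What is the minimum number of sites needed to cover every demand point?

Coverage sets (demand points within 5 of each site):
  F1: {A, B, C, D}
  F2: {E}
  F3: {A}
  F4: {A, B, D, E, F}
No single site covers all 6 demand points.
But {F1, F4} covers everything, so the minimum is 2.

2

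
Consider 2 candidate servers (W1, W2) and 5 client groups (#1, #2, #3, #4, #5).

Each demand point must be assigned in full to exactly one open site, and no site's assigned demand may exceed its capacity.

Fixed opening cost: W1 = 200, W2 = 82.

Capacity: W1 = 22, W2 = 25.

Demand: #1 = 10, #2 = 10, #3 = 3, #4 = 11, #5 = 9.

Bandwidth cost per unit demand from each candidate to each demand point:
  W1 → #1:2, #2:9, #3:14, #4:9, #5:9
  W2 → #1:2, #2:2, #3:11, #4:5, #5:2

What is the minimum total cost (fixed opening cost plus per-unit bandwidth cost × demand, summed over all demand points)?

Open {W1, W2}; cheapest assignment that respects the capacities:
  W1 (cap 22, load 21): #1, #4 — cost 10×2 + 11×9 = 119
  W2 (cap 25, load 22): #2, #3, #5 — cost 10×2 + 3×11 + 9×2 = 71
  Shipping 190, fixed 282 → total 472.
  Any other capacity-feasible assignment to {W1, W2} ships for at least 190.
Total demand is 43 and no other set of sites has combined capacity ≥ 43, so {W1, W2} is the only feasible choice of open sites. Minimum: 472.

472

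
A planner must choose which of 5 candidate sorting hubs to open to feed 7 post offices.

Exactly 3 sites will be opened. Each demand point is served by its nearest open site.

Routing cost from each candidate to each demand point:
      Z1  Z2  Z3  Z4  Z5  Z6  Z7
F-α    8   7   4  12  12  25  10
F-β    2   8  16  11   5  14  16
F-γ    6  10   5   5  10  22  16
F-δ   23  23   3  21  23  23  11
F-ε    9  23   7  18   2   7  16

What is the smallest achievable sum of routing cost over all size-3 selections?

41

Open {F-α, F-γ, F-ε}.
  Z1→F-γ 6, Z2→F-α 7, Z3→F-α 4, Z4→F-γ 5, Z5→F-ε 2, Z6→F-ε 7, Z7→F-α 10  ⇒ total 41.
Compare {F-α, F-β, F-ε}: total 43.
Compare {F-β, F-δ, F-ε}: total 44.
No size-3 selection does better; minimum is 41.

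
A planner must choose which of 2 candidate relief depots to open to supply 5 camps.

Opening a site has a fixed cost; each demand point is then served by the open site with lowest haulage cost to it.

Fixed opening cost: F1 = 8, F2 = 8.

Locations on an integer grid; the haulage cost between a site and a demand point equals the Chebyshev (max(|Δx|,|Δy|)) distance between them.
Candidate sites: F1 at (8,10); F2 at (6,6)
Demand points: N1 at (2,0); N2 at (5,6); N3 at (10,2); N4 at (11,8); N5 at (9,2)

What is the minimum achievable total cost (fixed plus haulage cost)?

28

Open {F2}: assign each demand point to its cheapest open site.
  N1→F2 6, N2→F2 1, N3→F2 4, N4→F2 5, N5→F2 4
  haulage cost 20, fixed 8 → total 28.
Compare {F1, F2}: haulage cost 18 + fixed 16 = 34.
Compare {F1}: haulage cost 33 + fixed 8 = 41.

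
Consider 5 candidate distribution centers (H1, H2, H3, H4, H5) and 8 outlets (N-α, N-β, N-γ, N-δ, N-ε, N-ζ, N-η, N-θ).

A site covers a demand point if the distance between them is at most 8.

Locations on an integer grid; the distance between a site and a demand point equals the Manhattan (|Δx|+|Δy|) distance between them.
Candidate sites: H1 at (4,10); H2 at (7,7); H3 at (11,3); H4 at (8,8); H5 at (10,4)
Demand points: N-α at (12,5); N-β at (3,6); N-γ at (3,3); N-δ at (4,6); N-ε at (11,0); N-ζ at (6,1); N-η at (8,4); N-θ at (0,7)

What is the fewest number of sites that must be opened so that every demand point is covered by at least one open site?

2

Coverage sets (demand points within 8 of each site):
  H1: {N-β, N-γ, N-δ, N-θ}
  H2: {N-α, N-β, N-γ, N-δ, N-ζ, N-η, N-θ}
  H3: {N-α, N-γ, N-ε, N-ζ, N-η}
  H4: {N-α, N-β, N-δ, N-η}
  H5: {N-α, N-γ, N-δ, N-ε, N-ζ, N-η}
No single site covers all 8 demand points.
But {H1, H3} covers everything, so the minimum is 2.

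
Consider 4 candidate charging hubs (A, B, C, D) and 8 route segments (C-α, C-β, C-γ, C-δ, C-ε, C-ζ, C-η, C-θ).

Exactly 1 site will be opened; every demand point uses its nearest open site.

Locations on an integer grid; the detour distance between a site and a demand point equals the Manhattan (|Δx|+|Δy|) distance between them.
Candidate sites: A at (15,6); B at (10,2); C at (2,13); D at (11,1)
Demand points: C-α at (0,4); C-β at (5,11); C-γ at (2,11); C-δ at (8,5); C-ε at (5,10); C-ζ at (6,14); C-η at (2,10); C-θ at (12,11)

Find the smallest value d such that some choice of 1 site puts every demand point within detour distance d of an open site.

Open {C}.
  Farthest demand point is C-δ at detour distance 14 (to C); all others are ≤ 14.
With {B} the worst case is 17.
With {A} the worst case is 18.
No size-1 selection achieves below 14.

14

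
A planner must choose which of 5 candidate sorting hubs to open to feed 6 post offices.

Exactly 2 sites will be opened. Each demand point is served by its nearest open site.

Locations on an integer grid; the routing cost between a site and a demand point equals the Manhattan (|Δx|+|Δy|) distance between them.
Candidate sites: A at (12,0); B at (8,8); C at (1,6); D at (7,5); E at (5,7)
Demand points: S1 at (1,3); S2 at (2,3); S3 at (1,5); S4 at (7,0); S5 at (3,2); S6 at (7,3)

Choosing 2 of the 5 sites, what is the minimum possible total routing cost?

21

Open {C, D}.
  S1→C 3, S2→C 4, S3→C 1, S4→D 5, S5→C 6, S6→D 2  ⇒ total 21.
Compare {A, C}: total 27.
Compare {B, C}: total 29.
No size-2 selection does better; minimum is 21.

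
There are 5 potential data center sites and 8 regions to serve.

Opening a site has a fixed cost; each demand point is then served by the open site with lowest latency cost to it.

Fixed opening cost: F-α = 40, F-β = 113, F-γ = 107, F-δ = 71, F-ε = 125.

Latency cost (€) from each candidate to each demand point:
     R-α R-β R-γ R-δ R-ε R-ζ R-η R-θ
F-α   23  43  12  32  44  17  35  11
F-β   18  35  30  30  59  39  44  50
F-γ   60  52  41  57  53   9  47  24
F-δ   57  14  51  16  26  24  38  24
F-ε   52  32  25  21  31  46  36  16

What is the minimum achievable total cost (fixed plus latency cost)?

Open {F-α}: assign each demand point to its cheapest open site.
  R-α→F-α 23, R-β→F-α 43, R-γ→F-α 12, R-δ→F-α 32, R-ε→F-α 44, R-ζ→F-α 17, R-η→F-α 35, R-θ→F-α 11
  latency cost 217, fixed 40 → total 257.
Compare {F-α, F-δ}: latency cost 154 + fixed 111 = 265.
Compare {F-δ}: latency cost 250 + fixed 71 = 321.
Compare {F-α, F-ε}: latency cost 182 + fixed 165 = 347.
All other subsets cost ≥ 265. Minimum total cost: 257.

257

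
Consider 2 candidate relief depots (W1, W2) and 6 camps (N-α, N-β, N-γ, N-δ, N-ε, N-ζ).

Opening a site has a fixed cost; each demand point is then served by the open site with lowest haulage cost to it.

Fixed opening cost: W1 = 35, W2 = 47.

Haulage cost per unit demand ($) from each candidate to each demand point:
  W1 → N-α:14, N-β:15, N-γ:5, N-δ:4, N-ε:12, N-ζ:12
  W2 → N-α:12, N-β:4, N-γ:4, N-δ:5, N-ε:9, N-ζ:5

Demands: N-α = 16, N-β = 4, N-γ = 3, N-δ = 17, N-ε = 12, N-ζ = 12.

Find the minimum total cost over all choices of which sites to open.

Open {W2}: assign each demand point to its cheapest open site.
  N-α→W2 16×12=192, N-β→W2 4×4=16, N-γ→W2 3×4=12, N-δ→W2 17×5=85, N-ε→W2 12×9=108, N-ζ→W2 12×5=60
  haulage cost 473, fixed 47 → total 520.
Compare {W1, W2}: haulage cost 456 + fixed 82 = 538.
Compare {W1}: haulage cost 655 + fixed 35 = 690.

520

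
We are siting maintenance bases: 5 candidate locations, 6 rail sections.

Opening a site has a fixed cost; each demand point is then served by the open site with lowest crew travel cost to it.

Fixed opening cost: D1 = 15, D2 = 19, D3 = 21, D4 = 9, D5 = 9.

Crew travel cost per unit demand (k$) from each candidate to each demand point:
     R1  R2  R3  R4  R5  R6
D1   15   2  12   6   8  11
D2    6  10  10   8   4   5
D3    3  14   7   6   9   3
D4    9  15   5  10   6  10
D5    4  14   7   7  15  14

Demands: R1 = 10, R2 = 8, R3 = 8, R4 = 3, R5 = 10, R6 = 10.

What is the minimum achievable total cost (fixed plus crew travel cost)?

238

Open {D1, D2, D3, D4}: assign each demand point to its cheapest open site.
  R1→D3 10×3=30, R2→D1 8×2=16, R3→D4 8×5=40, R4→D1 3×6=18, R5→D2 10×4=40, R6→D3 10×3=30
  crew travel cost 174, fixed 64 → total 238.
Compare {D1, D3, D4}: crew travel cost 194 + fixed 45 = 239.
Compare {D1, D2, D3}: crew travel cost 190 + fixed 55 = 245.
Compare {D1, D2, D3, D4, D5}: crew travel cost 174 + fixed 73 = 247.
All other subsets cost ≥ 239. Minimum total cost: 238.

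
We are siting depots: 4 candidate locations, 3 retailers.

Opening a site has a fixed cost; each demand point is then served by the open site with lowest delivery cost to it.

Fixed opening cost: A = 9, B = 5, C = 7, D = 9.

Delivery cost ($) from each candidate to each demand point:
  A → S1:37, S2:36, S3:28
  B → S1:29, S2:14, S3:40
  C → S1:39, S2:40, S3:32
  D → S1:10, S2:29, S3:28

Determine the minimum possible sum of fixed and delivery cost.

66

Open {B, D}: assign each demand point to its cheapest open site.
  S1→D 10, S2→B 14, S3→D 28
  delivery cost 52, fixed 14 → total 66.
Compare {B, C, D}: delivery cost 52 + fixed 21 = 73.
Compare {A, B, D}: delivery cost 52 + fixed 23 = 75.
Compare {D}: delivery cost 67 + fixed 9 = 76.
All other subsets cost ≥ 73. Minimum total cost: 66.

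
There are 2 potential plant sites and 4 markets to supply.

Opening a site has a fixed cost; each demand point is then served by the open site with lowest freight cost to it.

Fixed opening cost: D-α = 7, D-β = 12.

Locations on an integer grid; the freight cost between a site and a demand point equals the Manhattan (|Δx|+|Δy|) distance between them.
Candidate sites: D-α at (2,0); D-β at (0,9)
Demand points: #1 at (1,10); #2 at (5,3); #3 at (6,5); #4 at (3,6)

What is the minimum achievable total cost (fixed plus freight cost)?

Open {D-α}: assign each demand point to its cheapest open site.
  #1→D-α 11, #2→D-α 6, #3→D-α 9, #4→D-α 7
  freight cost 33, fixed 7 → total 40.
Compare {D-β}: freight cost 29 + fixed 12 = 41.
Compare {D-α, D-β}: freight cost 23 + fixed 19 = 42.

40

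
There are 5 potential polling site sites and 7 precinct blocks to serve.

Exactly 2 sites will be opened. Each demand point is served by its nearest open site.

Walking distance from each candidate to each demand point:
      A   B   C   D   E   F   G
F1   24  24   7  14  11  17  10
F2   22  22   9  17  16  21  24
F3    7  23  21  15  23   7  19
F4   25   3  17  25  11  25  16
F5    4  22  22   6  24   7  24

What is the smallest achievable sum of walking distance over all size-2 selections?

64

Open {F4, F5}.
  A→F5 4, B→F4 3, C→F4 17, D→F5 6, E→F4 11, F→F5 7, G→F4 16  ⇒ total 64.
Compare {F1, F5}: total 67.
Compare {F3, F4}: total 76.
No size-2 selection does better; minimum is 64.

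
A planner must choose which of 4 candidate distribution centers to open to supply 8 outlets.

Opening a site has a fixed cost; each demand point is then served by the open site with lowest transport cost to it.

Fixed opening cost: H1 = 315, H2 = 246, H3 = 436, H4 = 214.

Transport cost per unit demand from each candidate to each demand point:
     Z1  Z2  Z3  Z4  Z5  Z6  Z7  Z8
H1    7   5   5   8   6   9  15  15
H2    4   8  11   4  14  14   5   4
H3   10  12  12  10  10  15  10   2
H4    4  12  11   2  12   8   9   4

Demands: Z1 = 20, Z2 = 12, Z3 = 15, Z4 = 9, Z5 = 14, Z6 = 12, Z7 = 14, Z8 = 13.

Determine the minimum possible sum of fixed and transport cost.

1063

Open {H4}: assign each demand point to its cheapest open site.
  Z1→H4 20×4=80, Z2→H4 12×12=144, Z3→H4 15×11=165, Z4→H4 9×2=18, Z5→H4 14×12=168, Z6→H4 12×8=96, Z7→H4 14×9=126, Z8→H4 13×4=52
  transport cost 849, fixed 214 → total 1063.
Compare {H2}: transport cost 863 + fixed 246 = 1109.
Compare {H1, H4}: transport cost 591 + fixed 529 = 1120.
Compare {H1, H2}: transport cost 565 + fixed 561 = 1126.
All other subsets cost ≥ 1109. Minimum total cost: 1063.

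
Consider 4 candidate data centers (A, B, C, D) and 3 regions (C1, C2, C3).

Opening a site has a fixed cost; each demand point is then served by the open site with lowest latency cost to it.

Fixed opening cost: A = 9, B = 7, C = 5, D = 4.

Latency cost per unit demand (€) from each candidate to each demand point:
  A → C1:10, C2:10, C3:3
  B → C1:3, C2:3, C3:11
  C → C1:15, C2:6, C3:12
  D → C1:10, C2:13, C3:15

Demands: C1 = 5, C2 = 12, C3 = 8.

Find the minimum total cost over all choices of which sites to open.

91

Open {A, B}: assign each demand point to its cheapest open site.
  C1→B 5×3=15, C2→B 12×3=36, C3→A 8×3=24
  latency cost 75, fixed 16 → total 91.
Compare {A, B, D}: latency cost 75 + fixed 20 = 95.
Compare {A, B, C}: latency cost 75 + fixed 21 = 96.
Compare {A, B, C, D}: latency cost 75 + fixed 25 = 100.
All other subsets cost ≥ 95. Minimum total cost: 91.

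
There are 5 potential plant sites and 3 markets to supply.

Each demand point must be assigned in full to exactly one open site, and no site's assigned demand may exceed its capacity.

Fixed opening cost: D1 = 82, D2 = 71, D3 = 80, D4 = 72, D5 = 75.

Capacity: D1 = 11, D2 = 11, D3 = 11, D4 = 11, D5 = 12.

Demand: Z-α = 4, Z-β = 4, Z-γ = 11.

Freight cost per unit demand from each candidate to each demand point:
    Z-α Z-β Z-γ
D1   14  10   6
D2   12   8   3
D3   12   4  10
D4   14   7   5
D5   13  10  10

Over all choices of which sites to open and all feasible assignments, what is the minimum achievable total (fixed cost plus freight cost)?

Open {D2, D3}; cheapest assignment that respects the capacities:
  D2 (cap 11, load 11): Z-γ — cost 11×3 = 33
  D3 (cap 11, load 8): Z-α, Z-β — cost 4×12 + 4×4 = 64
  Shipping 97, fixed 151 → total 248.
  Any other capacity-feasible assignment to {D2, D3} ships for at least 97.
Compare {D2, D4}: its best feasible assignment gives total 260.
Compare {D2, D5}: its best feasible assignment gives total 271.
Every other set of open sites that can feasibly serve all demand totals ≥ 260 even under its best assignment. Minimum: 248.

248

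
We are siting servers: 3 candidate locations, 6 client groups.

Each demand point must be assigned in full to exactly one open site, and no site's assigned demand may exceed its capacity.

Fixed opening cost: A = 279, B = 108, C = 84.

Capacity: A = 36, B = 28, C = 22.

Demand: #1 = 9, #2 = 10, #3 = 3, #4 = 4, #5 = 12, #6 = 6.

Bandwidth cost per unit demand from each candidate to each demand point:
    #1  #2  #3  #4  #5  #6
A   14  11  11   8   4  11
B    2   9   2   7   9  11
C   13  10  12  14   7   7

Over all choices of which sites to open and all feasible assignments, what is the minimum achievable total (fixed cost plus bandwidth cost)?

460

Open {B, C}; cheapest assignment that respects the capacities:
  B (cap 28, load 26): #1, #2, #3, #4 — cost 9×2 + 10×9 + 3×2 + 4×7 = 142
  C (cap 22, load 18): #5, #6 — cost 12×7 + 6×7 = 126
  Shipping 268, fixed 192 → total 460.
  Any other capacity-feasible assignment to {B, C} ships for at least 268.
Compare {A, B}: its best feasible assignment gives total 643.
Compare {A, B, C}: its best feasible assignment gives total 703.
Every other set of open sites that can feasibly serve all demand totals ≥ 643 even under its best assignment. Minimum: 460.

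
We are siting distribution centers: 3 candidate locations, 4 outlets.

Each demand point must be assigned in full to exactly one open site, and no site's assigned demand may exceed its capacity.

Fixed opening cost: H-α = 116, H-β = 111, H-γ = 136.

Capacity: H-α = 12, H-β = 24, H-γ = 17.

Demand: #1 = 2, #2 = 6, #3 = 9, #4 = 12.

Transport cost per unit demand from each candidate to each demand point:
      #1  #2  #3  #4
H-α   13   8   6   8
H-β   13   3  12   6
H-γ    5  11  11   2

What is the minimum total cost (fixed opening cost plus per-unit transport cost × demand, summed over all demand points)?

Open {H-α, H-β}; cheapest assignment that respects the capacities:
  H-α (cap 12, load 11): #1, #3 — cost 2×13 + 9×6 = 80
  H-β (cap 24, load 18): #2, #4 — cost 6×3 + 12×6 = 90
  Shipping 170, fixed 227 → total 397.
  Any other capacity-feasible assignment to {H-α, H-β} ships for at least 170.
Compare {H-β, H-γ}: its best feasible assignment gives total 407.
Compare {H-α, H-β, H-γ}: its best feasible assignment gives total 469.
Every other set of open sites that can feasibly serve all demand totals ≥ 407 even under its best assignment. Minimum: 397.

397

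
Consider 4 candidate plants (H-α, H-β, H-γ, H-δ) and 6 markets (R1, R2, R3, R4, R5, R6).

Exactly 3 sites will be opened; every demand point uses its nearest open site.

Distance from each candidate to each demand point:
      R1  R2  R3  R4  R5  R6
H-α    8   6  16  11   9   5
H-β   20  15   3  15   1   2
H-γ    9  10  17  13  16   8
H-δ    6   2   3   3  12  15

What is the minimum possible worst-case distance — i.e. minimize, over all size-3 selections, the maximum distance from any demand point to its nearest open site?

Open {H-α, H-β, H-δ}.
  Farthest demand point is R1 at distance 6 (to H-δ); all others are ≤ 6.
With {H-β, H-γ, H-δ} the worst case is 6.
With {H-α, H-γ, H-δ} the worst case is 9.
No size-3 selection achieves below 6.

6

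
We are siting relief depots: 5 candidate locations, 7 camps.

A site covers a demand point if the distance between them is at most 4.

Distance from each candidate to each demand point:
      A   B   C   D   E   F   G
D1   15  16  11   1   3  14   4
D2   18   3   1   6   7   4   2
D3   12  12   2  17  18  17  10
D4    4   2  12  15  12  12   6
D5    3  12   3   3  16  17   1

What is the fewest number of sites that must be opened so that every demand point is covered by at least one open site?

Coverage sets (demand points within 4 of each site):
  D1: {D, E, G}
  D2: {B, C, F, G}
  D3: {C}
  D4: {A, B}
  D5: {A, C, D, G}
No 2 sites suffice: every size-2 union leaves at least one demand point uncovered.
But {D1, D2, D4} covers everything, so the minimum is 3.

3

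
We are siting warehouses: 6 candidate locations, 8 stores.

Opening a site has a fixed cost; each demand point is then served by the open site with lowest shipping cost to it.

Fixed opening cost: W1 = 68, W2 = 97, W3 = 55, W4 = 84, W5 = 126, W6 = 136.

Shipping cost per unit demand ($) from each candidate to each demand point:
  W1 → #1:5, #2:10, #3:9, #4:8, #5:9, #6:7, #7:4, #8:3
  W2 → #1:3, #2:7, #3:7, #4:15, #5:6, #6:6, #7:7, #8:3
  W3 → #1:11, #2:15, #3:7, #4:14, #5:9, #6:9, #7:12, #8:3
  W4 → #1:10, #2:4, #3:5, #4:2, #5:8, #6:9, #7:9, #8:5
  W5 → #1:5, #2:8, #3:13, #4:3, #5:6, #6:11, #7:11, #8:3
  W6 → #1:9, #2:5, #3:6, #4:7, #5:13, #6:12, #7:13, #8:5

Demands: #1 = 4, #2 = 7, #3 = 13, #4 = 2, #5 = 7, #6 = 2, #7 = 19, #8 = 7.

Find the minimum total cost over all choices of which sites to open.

436

Open {W1, W4}: assign each demand point to its cheapest open site.
  #1→W1 4×5=20, #2→W4 7×4=28, #3→W4 13×5=65, #4→W4 2×2=4, #5→W4 7×8=56, #6→W1 2×7=14, #7→W1 19×4=76, #8→W1 7×3=21
  shipping cost 284, fixed 152 → total 436.
Compare {W1}: shipping cost 397 + fixed 68 = 465.
Compare {W1, W2}: shipping cost 319 + fixed 165 = 484.
Compare {W2}: shipping cost 390 + fixed 97 = 487.
All other subsets cost ≥ 465. Minimum total cost: 436.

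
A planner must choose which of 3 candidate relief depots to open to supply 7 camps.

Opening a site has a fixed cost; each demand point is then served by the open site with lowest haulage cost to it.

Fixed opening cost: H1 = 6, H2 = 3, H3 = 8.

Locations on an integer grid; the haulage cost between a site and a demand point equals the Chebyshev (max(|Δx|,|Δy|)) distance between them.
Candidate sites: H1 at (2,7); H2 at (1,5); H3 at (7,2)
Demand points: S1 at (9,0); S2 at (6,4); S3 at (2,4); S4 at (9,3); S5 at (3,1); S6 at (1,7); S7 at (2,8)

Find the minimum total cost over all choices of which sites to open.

Open {H2, H3}: assign each demand point to its cheapest open site.
  S1→H3 2, S2→H3 2, S3→H2 1, S4→H3 2, S5→H2 4, S6→H2 2, S7→H2 3
  haulage cost 16, fixed 11 → total 27.
Compare {H1, H3}: haulage cost 15 + fixed 14 = 29.
Compare {H1, H2, H3}: haulage cost 13 + fixed 17 = 30.
Compare {H2}: haulage cost 31 + fixed 3 = 34.
All other subsets cost ≥ 29. Minimum total cost: 27.

27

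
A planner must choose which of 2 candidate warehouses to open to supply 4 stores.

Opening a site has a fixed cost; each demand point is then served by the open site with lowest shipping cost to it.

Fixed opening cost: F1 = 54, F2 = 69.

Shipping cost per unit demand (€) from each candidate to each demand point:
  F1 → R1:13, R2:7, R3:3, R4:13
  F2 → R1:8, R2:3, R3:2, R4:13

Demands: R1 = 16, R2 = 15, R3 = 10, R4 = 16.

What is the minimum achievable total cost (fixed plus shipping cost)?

470

Open {F2}: assign each demand point to its cheapest open site.
  R1→F2 16×8=128, R2→F2 15×3=45, R3→F2 10×2=20, R4→F2 16×13=208
  shipping cost 401, fixed 69 → total 470.
Compare {F1, F2}: shipping cost 401 + fixed 123 = 524.
Compare {F1}: shipping cost 551 + fixed 54 = 605.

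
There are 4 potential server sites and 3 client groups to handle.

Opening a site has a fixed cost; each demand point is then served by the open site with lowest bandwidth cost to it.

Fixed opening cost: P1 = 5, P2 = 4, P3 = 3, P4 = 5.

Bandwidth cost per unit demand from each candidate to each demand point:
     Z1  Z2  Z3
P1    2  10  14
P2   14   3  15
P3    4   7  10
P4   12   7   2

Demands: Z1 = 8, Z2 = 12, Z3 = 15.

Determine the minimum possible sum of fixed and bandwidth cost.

96

Open {P1, P2, P4}: assign each demand point to its cheapest open site.
  Z1→P1 8×2=16, Z2→P2 12×3=36, Z3→P4 15×2=30
  bandwidth cost 82, fixed 14 → total 96.
Compare {P1, P2, P3, P4}: bandwidth cost 82 + fixed 17 = 99.
Compare {P2, P3, P4}: bandwidth cost 98 + fixed 12 = 110.
Compare {P1, P4}: bandwidth cost 130 + fixed 10 = 140.
All other subsets cost ≥ 99. Minimum total cost: 96.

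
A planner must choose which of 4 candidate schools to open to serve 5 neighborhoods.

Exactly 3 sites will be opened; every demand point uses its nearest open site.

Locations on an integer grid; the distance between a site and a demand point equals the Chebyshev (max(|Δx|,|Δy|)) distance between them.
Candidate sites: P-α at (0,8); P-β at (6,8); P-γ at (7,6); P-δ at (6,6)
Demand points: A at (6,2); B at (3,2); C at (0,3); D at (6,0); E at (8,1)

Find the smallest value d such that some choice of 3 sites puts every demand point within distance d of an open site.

Open {P-α, P-β, P-γ}.
  Farthest demand point is D at distance 6 (to P-γ); all others are ≤ 6.
With {P-α, P-β, P-δ} the worst case is 6.
With {P-α, P-γ, P-δ} the worst case is 6.
No size-3 selection achieves below 6.

6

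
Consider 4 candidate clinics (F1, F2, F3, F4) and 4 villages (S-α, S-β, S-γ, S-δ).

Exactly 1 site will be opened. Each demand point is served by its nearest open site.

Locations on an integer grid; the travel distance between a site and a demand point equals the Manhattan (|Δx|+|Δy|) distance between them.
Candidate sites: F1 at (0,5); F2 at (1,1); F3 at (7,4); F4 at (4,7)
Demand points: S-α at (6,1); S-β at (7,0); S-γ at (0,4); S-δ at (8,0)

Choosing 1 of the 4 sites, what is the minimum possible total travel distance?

20

Open {F3}.
  S-α→F3 4, S-β→F3 4, S-γ→F3 7, S-δ→F3 5  ⇒ total 20.
Compare {F2}: total 24.
Compare {F1}: total 36.
No size-1 selection does better; minimum is 20.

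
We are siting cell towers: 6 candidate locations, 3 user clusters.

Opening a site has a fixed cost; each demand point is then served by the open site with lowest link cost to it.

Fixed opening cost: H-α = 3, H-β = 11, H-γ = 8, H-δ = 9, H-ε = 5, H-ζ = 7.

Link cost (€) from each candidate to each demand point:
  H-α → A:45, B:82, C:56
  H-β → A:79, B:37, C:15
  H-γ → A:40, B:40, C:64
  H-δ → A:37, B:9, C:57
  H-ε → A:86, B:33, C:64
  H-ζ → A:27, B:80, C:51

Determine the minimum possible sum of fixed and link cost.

78

Open {H-β, H-δ, H-ζ}: assign each demand point to its cheapest open site.
  A→H-ζ 27, B→H-δ 9, C→H-β 15
  link cost 51, fixed 27 → total 78.
Compare {H-β, H-δ}: link cost 61 + fixed 20 = 81.
Compare {H-α, H-β, H-δ, H-ζ}: link cost 51 + fixed 30 = 81.
Compare {H-β, H-δ, H-ε, H-ζ}: link cost 51 + fixed 32 = 83.
All other subsets cost ≥ 81. Minimum total cost: 78.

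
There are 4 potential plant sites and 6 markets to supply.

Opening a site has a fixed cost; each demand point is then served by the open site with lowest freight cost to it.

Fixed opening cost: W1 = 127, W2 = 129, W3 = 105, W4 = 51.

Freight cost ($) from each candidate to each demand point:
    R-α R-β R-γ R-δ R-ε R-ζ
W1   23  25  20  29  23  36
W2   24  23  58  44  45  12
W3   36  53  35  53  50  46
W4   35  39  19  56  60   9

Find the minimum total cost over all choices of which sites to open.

269

Open {W4}: assign each demand point to its cheapest open site.
  R-α→W4 35, R-β→W4 39, R-γ→W4 19, R-δ→W4 56, R-ε→W4 60, R-ζ→W4 9
  freight cost 218, fixed 51 → total 269.
Compare {W1}: freight cost 156 + fixed 127 = 283.
Compare {W1, W4}: freight cost 128 + fixed 178 = 306.
Compare {W2}: freight cost 206 + fixed 129 = 335.
All other subsets cost ≥ 283. Minimum total cost: 269.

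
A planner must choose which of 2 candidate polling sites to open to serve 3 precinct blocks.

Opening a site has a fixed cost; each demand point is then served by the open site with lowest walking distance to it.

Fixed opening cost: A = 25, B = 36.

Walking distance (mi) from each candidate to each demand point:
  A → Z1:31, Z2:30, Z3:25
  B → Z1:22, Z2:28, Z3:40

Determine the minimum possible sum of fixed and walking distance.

111

Open {A}: assign each demand point to its cheapest open site.
  Z1→A 31, Z2→A 30, Z3→A 25
  walking distance 86, fixed 25 → total 111.
Compare {B}: walking distance 90 + fixed 36 = 126.
Compare {A, B}: walking distance 75 + fixed 61 = 136.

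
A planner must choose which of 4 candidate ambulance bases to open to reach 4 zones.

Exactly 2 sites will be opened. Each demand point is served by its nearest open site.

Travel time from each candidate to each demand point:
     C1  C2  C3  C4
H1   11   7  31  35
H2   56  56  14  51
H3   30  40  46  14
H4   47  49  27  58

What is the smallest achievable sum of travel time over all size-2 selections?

Open {H1, H3}.
  C1→H1 11, C2→H1 7, C3→H1 31, C4→H3 14  ⇒ total 63.
Compare {H1, H2}: total 67.
Compare {H1, H4}: total 80.
No size-2 selection does better; minimum is 63.

63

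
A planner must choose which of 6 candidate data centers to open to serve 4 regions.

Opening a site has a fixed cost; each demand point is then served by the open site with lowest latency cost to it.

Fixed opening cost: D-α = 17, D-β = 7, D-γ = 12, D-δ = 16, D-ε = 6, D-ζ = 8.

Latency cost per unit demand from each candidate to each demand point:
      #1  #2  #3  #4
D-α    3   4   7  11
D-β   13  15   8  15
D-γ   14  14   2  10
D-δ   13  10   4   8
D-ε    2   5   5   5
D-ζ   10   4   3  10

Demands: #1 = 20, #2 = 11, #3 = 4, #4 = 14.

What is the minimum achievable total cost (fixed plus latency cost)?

180

Open {D-ε, D-ζ}: assign each demand point to its cheapest open site.
  #1→D-ε 20×2=40, #2→D-ζ 11×4=44, #3→D-ζ 4×3=12, #4→D-ε 14×5=70
  latency cost 166, fixed 14 → total 180.
Compare {D-β, D-ε, D-ζ}: latency cost 166 + fixed 21 = 187.
Compare {D-γ, D-ε, D-ζ}: latency cost 162 + fixed 26 = 188.
Compare {D-ε}: latency cost 185 + fixed 6 = 191.
All other subsets cost ≥ 187. Minimum total cost: 180.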